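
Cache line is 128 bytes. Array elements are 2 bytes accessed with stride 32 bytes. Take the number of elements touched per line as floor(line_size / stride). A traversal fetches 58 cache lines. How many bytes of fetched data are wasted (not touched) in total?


Elements per line = floor(128 / 32) = 4
Bytes used per line = 4 * 2 = 8
Wasted per line = 128 - 8 = 120
Total wasted = 120 * 58 = 6960

6960


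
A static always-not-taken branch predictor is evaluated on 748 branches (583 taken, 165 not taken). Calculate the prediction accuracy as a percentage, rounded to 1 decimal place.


Predictor: always-not-taken
Correct predictions = 165
Accuracy = 165 / 748 * 100 = 22.1%

22.1


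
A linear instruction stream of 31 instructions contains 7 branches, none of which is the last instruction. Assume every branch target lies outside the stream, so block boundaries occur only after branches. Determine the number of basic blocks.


With no in-sequence branch targets, the leaders are the first instruction plus the instruction after each branch.
Number of basic blocks = branches + 1
= 7 + 1 = 8

8


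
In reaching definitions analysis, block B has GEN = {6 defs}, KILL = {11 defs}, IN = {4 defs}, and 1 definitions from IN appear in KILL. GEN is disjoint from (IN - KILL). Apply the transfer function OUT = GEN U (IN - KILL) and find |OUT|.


IN - KILL: 4 - 1 = 3 surviving definitions
OUT = GEN + surviving = 6 + 3 = 9

9


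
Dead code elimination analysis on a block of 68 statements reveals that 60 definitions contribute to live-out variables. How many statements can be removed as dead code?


Dead code = total statements - live definitions
= 68 - 60 = 8

8


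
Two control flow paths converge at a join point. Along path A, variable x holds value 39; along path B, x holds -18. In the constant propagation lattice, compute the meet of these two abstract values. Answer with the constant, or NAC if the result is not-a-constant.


Meet operation: if both paths give the same constant, result is that constant; if they differ, result is NAC (not-a-constant).
Path A: 39, Path B: -18 -> differ
Result: not-a-constant -> NAC

NAC


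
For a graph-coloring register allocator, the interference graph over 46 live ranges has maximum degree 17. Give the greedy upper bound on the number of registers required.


Greedy coloring never needs more than (max_degree + 1) colors: when coloring a vertex, at most max_degree neighbors are already colored.
Upper bound = 17 + 1 = 18

18


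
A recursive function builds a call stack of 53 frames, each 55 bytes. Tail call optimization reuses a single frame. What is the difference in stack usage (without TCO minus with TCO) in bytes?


Without TCO: 53 * 55 = 2915 bytes
With TCO: reuse 1 frame = 55 bytes
Savings = 2915 - 55 = 2860

2860


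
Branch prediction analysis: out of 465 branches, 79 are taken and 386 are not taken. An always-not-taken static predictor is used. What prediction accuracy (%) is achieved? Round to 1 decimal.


Predictor: always-not-taken
Correct predictions = 386
Accuracy = 386 / 465 * 100 = 83.0%

83.0


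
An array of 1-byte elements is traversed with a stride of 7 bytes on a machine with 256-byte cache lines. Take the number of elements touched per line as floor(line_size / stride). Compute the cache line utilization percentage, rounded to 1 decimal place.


Elements per cache line = floor(256 / 7) = 36
Bytes used = 36 * 1 = 36
Utilization = 36 / 256 * 100 = 14.1%

14.1


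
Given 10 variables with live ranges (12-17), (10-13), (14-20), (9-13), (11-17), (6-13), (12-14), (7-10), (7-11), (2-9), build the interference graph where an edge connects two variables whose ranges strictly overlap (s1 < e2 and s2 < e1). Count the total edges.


Check all pairs for overlapping intervals.
Two intervals (s1,e1) and (s2,e2) overlap if s1 < e2 and s2 < e1.
v0 (12-17) vs v1..v9: overlaps v1, v2, v3, v4, v5, v6 -> 6
v1 (10-13) vs v2..v9: overlaps v3, v4, v5, v6, v8 -> 5
v2 (14-20) vs v3..v9: overlaps v4 -> 1
v3 (9-13) vs v4..v9: overlaps v4, v5, v6, v7, v8 -> 5
v4 (11-17) vs v5..v9: overlaps v5, v6 -> 2
v5 (6-13) vs v6..v9: overlaps v6, v7, v8, v9 -> 4
v6 (12-14) vs v7..v9: overlaps none -> 0
v7 (7-10) vs v8..v9: overlaps v8, v9 -> 2
v8 (7-11) vs v9: overlaps v9 -> 1
Total overlapping pairs = 6 + 5 + 1 + 5 + 2 + 4 + 0 + 2 + 1 = 26

26


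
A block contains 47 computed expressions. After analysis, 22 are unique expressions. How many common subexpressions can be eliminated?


CSE count = total expressions - unique expressions
= 47 - 22 = 25

25


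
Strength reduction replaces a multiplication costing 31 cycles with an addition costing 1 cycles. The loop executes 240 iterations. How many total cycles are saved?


Per-iteration saving = 31 - 1 = 30
Total saved = 240 * 30 = 7200

7200


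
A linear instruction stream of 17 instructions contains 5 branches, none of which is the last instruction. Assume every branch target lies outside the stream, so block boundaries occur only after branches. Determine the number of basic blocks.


With no in-sequence branch targets, the leaders are the first instruction plus the instruction after each branch.
Number of basic blocks = branches + 1
= 5 + 1 = 6

6


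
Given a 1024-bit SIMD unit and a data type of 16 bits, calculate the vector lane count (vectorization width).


Width = SIMD bits / data type bits
= 1024 / 16 = 64

64


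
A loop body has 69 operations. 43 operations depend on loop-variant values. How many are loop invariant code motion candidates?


Invariant candidates = total - loop-dependent
= 69 - 43 = 26

26


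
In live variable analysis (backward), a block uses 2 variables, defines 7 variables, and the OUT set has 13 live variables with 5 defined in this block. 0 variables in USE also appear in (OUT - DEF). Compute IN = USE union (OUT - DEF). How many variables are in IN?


OUT - DEF: 13 - 5 = 8
|IN| = |USE| + |OUT - DEF| - |USE ∩ (OUT - DEF)| = 2 + 8 - 0 = 10

10


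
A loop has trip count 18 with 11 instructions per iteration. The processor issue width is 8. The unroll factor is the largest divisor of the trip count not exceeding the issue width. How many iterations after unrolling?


Largest divisor of 18 <= 8 is 6
New iterations = 18 / 6 = 3

3


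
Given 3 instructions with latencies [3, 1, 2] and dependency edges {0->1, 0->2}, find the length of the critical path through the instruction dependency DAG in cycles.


Compute longest path through dependency graph: dist(Ik) = max over predecessors of dist + latency(Ik).
dist(I0) = latency 3 = 3
dist(I1) = dist(I0) + 1 = 3 + 1 = 4
dist(I2) = dist(I0) + 2 = 3 + 2 = 5
Critical path = max dist = 5

5


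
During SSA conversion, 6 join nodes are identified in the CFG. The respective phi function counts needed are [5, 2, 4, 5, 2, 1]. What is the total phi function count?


Total phi functions = sum of phi functions at each join node
= 5 + 2 + 4 + 5 + 2 + 1 = 19

19


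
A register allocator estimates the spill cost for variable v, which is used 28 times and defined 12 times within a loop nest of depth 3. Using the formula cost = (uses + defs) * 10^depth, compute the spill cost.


uses + defs = 28 + 12 = 40
10^3 = 1000
Spill cost = 40 * 1000 = 40000

40000


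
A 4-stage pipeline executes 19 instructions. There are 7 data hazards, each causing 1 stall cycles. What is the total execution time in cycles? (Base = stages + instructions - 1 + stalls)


Base cycles = 4 + 19 - 1 = 22
Total stalls = 7 * 1 = 7
Total = 22 + 7 = 29

29


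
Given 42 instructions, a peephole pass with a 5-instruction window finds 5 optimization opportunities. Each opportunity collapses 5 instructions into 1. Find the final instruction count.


Each match removes 4 instructions.
Total removed = 5 * 4 = 20
Remaining = 42 - 20 = 22

22


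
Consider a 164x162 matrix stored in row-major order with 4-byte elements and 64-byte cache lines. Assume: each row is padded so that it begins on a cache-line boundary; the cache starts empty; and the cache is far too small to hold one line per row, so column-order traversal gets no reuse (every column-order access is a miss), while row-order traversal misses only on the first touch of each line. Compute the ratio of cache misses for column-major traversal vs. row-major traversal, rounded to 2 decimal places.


Each row occupies 162 * 4 = 648 bytes and starts on a line boundary, so it spans ceil(648 / 64) = 11 cache lines.
Row-major traversal misses (one per line touched): 164 * ceil(162 * 4 / 64) = 1804
Column-major traversal misses (no reuse, every access misses): 164 * 162 = 26568
Ratio = 26568 / 1804 = 14.73

14.73


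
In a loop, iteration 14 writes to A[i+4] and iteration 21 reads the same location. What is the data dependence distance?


Distance = read iteration - write iteration
= 21 - 14 = 7

7


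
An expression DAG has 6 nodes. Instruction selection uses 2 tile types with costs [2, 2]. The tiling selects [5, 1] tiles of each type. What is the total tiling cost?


Total cost = sum(count_i * cost_i)
= 5*2 + 1*2
= 12

12


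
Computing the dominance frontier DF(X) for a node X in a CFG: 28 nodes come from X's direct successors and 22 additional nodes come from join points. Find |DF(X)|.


DF(X) = direct successor contributions + join point contributions
= 28 + 22 = 50

50


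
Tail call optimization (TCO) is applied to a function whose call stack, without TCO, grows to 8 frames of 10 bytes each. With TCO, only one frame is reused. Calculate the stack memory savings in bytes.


Without TCO: 8 * 10 = 80 bytes
With TCO: reuse 1 frame = 10 bytes
Savings = 80 - 10 = 70

70


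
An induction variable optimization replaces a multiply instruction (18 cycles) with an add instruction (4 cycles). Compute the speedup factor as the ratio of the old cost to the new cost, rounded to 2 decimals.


Ratio = mult_cost / add_cost = 18 / 4 = 4.5

4.5


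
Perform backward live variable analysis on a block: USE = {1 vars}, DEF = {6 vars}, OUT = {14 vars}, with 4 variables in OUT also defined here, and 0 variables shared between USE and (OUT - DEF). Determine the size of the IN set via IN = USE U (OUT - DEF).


OUT - DEF: 14 - 4 = 10
|IN| = |USE| + |OUT - DEF| - |USE ∩ (OUT - DEF)| = 1 + 10 - 0 = 11

11


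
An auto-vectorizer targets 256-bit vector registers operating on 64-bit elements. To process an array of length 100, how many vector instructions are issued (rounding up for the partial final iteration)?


Width = 256 / 64 = 4 elements per vector op
Iterations = ceil(100 / 4) = 25

25


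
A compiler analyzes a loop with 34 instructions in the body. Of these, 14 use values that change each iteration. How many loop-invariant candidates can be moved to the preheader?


Invariant candidates = total - loop-dependent
= 34 - 14 = 20

20


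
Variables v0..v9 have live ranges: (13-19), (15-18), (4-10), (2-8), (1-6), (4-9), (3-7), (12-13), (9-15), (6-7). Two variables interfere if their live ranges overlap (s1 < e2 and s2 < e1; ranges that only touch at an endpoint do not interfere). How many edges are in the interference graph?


Check all pairs for overlapping intervals.
Two intervals (s1,e1) and (s2,e2) overlap if s1 < e2 and s2 < e1.
v0 (13-19) vs v1..v9: overlaps v1, v8 -> 2
v1 (15-18) vs v2..v9: overlaps none -> 0
v2 (4-10) vs v3..v9: overlaps v3, v4, v5, v6, v8, v9 -> 6
v3 (2-8) vs v4..v9: overlaps v4, v5, v6, v9 -> 4
v4 (1-6) vs v5..v9: overlaps v5, v6 -> 2
v5 (4-9) vs v6..v9: overlaps v6, v9 -> 2
v6 (3-7) vs v7..v9: overlaps v9 -> 1
v7 (12-13) vs v8..v9: overlaps v8 -> 1
v8 (9-15) vs v9: overlaps none -> 0
Total overlapping pairs = 2 + 0 + 6 + 4 + 2 + 2 + 1 + 1 + 0 = 18

18


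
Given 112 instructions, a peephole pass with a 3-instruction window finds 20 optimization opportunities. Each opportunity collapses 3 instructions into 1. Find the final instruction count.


Each match removes 2 instructions.
Total removed = 20 * 2 = 40
Remaining = 112 - 40 = 72

72


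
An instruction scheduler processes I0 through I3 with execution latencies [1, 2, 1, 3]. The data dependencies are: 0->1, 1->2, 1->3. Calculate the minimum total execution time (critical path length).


Compute longest path through dependency graph: dist(Ik) = max over predecessors of dist + latency(Ik).
dist(I0) = latency 1 = 1
dist(I1) = dist(I0) + 2 = 1 + 2 = 3
dist(I2) = dist(I1) + 1 = 3 + 1 = 4
dist(I3) = dist(I1) + 3 = 3 + 3 = 6
Critical path = max dist = 6

6


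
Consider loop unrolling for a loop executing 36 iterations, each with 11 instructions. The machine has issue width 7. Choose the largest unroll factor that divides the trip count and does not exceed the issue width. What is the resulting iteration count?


Largest divisor of 36 <= 7 is 6
New iterations = 36 / 6 = 6

6


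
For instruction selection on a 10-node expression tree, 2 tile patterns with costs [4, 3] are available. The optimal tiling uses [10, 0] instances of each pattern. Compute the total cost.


Total cost = sum(count_i * cost_i)
= 10*4 + 0*3
= 40

40


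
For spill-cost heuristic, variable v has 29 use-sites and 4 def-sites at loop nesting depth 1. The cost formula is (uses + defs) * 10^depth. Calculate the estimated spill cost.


uses + defs = 29 + 4 = 33
10^1 = 10
Spill cost = 33 * 10 = 330

330


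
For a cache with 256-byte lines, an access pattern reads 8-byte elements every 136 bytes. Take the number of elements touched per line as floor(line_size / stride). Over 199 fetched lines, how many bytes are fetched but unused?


Elements per line = floor(256 / 136) = 1
Bytes used per line = 1 * 8 = 8
Wasted per line = 256 - 8 = 248
Total wasted = 248 * 199 = 49352

49352


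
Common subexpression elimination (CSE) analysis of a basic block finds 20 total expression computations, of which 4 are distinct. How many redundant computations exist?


CSE count = total expressions - unique expressions
= 20 - 4 = 16

16


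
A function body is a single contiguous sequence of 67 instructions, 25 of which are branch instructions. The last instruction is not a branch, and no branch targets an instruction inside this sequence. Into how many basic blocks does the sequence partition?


With no in-sequence branch targets, the leaders are the first instruction plus the instruction after each branch.
Number of basic blocks = branches + 1
= 25 + 1 = 26

26


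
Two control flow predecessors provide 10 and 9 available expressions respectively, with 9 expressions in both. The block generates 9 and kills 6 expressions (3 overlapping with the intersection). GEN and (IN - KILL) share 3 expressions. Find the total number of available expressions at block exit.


IN = intersection of predecessors = 9
IN - KILL = 9 - 3 = 6
|OUT| = |GEN| + |IN - KILL| - |GEN ∩ (IN - KILL)| = 9 + 6 - 3 = 12

12


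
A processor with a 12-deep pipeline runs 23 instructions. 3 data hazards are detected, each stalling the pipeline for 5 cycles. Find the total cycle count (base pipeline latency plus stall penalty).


Base cycles = 12 + 23 - 1 = 34
Total stalls = 3 * 5 = 15
Total = 34 + 15 = 49

49


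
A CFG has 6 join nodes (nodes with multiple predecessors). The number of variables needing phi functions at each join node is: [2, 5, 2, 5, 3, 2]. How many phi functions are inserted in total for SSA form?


Total phi functions = sum of phi functions at each join node
= 2 + 5 + 2 + 5 + 3 + 2 = 19

19


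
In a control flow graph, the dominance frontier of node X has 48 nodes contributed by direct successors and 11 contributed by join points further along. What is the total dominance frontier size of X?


DF(X) = direct successor contributions + join point contributions
= 48 + 11 = 59

59


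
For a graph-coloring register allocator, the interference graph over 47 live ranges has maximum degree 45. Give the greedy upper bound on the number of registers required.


Greedy coloring never needs more than (max_degree + 1) colors: when coloring a vertex, at most max_degree neighbors are already colored.
Upper bound = 45 + 1 = 46

46


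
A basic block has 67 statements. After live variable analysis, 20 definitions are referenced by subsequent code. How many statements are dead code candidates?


Dead code = total statements - live definitions
= 67 - 20 = 47

47


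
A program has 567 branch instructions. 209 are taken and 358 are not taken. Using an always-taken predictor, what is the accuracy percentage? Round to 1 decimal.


Predictor: always-taken
Correct predictions = 209
Accuracy = 209 / 567 * 100 = 36.9%

36.9


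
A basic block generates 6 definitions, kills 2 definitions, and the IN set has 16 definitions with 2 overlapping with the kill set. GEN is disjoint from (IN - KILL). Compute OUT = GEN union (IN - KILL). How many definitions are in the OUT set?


IN - KILL: 16 - 2 = 14 surviving definitions
OUT = GEN + surviving = 6 + 14 = 20

20


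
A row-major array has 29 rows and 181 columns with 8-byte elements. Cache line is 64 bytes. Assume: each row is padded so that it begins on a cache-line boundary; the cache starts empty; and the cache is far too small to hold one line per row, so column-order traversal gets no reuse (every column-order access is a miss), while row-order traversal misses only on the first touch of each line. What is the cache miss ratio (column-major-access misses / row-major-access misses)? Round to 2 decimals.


Each row occupies 181 * 8 = 1448 bytes and starts on a line boundary, so it spans ceil(1448 / 64) = 23 cache lines.
Row-major traversal misses (one per line touched): 29 * ceil(181 * 8 / 64) = 667
Column-major traversal misses (no reuse, every access misses): 29 * 181 = 5249
Ratio = 5249 / 667 = 7.87

7.87


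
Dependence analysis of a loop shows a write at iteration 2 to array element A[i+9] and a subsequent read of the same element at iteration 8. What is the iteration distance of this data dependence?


Distance = read iteration - write iteration
= 8 - 2 = 6

6


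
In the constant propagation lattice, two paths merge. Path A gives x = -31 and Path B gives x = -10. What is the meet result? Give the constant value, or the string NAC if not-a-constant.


Meet operation: if both paths give the same constant, result is that constant; if they differ, result is NAC (not-a-constant).
Path A: -31, Path B: -10 -> differ
Result: not-a-constant -> NAC

NAC


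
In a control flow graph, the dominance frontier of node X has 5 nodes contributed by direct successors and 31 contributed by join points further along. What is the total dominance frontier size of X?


DF(X) = direct successor contributions + join point contributions
= 5 + 31 = 36

36


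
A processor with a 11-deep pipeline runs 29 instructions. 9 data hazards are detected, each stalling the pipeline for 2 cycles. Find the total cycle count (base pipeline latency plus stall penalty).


Base cycles = 11 + 29 - 1 = 39
Total stalls = 9 * 2 = 18
Total = 39 + 18 = 57

57


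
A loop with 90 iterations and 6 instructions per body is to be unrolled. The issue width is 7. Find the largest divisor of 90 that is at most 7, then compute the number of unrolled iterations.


Largest divisor of 90 <= 7 is 6
New iterations = 90 / 6 = 15

15


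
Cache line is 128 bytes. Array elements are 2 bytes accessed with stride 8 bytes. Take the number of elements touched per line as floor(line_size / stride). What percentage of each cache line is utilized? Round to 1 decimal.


Elements per cache line = floor(128 / 8) = 16
Bytes used = 16 * 2 = 32
Utilization = 32 / 128 * 100 = 25.0%

25.0


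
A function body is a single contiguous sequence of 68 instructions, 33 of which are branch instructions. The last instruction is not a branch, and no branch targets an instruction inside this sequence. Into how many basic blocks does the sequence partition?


With no in-sequence branch targets, the leaders are the first instruction plus the instruction after each branch.
Number of basic blocks = branches + 1
= 33 + 1 = 34

34


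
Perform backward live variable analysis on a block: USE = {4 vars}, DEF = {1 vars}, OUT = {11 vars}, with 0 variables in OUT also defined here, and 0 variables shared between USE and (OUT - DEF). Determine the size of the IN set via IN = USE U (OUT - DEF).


OUT - DEF: 11 - 0 = 11
|IN| = |USE| + |OUT - DEF| - |USE ∩ (OUT - DEF)| = 4 + 11 - 0 = 15

15


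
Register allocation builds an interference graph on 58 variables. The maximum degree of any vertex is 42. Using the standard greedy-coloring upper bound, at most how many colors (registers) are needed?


Greedy coloring never needs more than (max_degree + 1) colors: when coloring a vertex, at most max_degree neighbors are already colored.
Upper bound = 42 + 1 = 43

43


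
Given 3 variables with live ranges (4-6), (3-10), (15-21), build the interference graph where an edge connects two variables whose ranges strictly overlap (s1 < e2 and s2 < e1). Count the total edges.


Check all pairs for overlapping intervals.
Two intervals (s1,e1) and (s2,e2) overlap if s1 < e2 and s2 < e1.
v0 (4-6) vs v1..v2: overlaps v1 -> 1
v1 (3-10) vs v2: overlaps none -> 0
Total overlapping pairs = 1 + 0 = 1

1


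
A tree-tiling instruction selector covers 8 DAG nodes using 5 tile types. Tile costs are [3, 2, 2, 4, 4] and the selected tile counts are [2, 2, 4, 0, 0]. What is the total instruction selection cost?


Total cost = sum(count_i * cost_i)
= 2*3 + 2*2 + 4*2 + 0*4 + 0*4
= 18

18


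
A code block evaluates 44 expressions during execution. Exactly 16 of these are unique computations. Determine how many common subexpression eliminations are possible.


CSE count = total expressions - unique expressions
= 44 - 16 = 28

28


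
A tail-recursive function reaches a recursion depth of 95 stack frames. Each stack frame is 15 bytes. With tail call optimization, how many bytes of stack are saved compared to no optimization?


Without TCO: 95 * 15 = 1425 bytes
With TCO: reuse 1 frame = 15 bytes
Savings = 1425 - 15 = 1410

1410


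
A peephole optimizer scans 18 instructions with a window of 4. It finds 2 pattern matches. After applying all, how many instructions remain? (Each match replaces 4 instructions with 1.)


Each match removes 3 instructions.
Total removed = 2 * 3 = 6
Remaining = 18 - 6 = 12

12


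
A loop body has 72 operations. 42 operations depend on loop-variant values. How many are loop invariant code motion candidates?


Invariant candidates = total - loop-dependent
= 72 - 42 = 30

30


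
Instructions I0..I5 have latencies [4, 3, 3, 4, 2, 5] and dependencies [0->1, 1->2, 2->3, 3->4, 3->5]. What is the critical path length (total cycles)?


Compute longest path through dependency graph: dist(Ik) = max over predecessors of dist + latency(Ik).
dist(I0) = latency 4 = 4
dist(I1) = dist(I0) + 3 = 4 + 3 = 7
dist(I2) = dist(I1) + 3 = 7 + 3 = 10
dist(I3) = dist(I2) + 4 = 10 + 4 = 14
dist(I4) = dist(I3) + 2 = 14 + 2 = 16
dist(I5) = dist(I3) + 5 = 14 + 5 = 19
Critical path = max dist = 19

19


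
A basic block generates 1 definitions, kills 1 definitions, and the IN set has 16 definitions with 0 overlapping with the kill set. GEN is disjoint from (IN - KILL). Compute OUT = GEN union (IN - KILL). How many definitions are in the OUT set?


IN - KILL: 16 - 0 = 16 surviving definitions
OUT = GEN + surviving = 1 + 16 = 17

17


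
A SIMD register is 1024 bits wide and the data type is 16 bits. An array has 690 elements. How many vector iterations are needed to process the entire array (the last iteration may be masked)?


Width = 1024 / 16 = 64 elements per vector op
Iterations = ceil(690 / 64) = 11

11


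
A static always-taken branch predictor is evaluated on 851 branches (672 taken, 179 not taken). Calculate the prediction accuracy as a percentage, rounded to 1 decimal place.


Predictor: always-taken
Correct predictions = 672
Accuracy = 672 / 851 * 100 = 79.0%

79.0


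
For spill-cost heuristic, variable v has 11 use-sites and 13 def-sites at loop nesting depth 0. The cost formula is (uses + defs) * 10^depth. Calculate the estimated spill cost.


uses + defs = 11 + 13 = 24
10^0 = 1
Spill cost = 24 * 1 = 24

24


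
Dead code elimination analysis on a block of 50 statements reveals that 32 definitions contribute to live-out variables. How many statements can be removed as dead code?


Dead code = total statements - live definitions
= 50 - 32 = 18

18


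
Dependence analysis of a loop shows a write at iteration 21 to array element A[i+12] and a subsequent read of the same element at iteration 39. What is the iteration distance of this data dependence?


Distance = read iteration - write iteration
= 39 - 21 = 18

18


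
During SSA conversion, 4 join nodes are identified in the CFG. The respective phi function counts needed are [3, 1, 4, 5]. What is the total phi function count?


Total phi functions = sum of phi functions at each join node
= 3 + 1 + 4 + 5 = 13

13


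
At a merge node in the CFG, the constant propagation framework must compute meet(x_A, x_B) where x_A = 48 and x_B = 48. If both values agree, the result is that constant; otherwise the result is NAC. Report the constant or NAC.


Meet operation: if both paths give the same constant, result is that constant; if they differ, result is NAC (not-a-constant).
Path A: 48, Path B: 48 -> equal
Result: constant -> 48

48


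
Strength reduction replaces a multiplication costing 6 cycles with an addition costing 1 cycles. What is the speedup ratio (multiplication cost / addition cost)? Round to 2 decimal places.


Ratio = mult_cost / add_cost = 6 / 1 = 6.0

6.0


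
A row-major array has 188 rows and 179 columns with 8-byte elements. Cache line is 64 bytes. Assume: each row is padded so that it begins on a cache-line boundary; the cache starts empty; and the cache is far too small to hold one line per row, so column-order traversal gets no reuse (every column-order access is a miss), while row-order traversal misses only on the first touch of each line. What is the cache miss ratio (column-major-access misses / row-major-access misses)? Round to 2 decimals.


Each row occupies 179 * 8 = 1432 bytes and starts on a line boundary, so it spans ceil(1432 / 64) = 23 cache lines.
Row-major traversal misses (one per line touched): 188 * ceil(179 * 8 / 64) = 4324
Column-major traversal misses (no reuse, every access misses): 188 * 179 = 33652
Ratio = 33652 / 4324 = 7.78

7.78


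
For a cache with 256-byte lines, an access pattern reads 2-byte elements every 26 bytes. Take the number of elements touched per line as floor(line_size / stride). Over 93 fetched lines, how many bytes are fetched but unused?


Elements per line = floor(256 / 26) = 9
Bytes used per line = 9 * 2 = 18
Wasted per line = 256 - 18 = 238
Total wasted = 238 * 93 = 22134

22134


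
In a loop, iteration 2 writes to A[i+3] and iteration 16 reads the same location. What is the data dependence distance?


Distance = read iteration - write iteration
= 16 - 2 = 14

14


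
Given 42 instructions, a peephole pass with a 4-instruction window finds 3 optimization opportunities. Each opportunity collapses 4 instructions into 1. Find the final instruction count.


Each match removes 3 instructions.
Total removed = 3 * 3 = 9
Remaining = 42 - 9 = 33

33


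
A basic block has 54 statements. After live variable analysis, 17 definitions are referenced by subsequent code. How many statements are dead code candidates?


Dead code = total statements - live definitions
= 54 - 17 = 37

37


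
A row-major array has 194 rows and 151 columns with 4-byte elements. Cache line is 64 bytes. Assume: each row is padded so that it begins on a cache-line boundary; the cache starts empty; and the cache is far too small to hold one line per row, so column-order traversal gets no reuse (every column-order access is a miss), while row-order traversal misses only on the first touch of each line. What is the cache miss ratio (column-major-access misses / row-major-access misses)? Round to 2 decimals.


Each row occupies 151 * 4 = 604 bytes and starts on a line boundary, so it spans ceil(604 / 64) = 10 cache lines.
Row-major traversal misses (one per line touched): 194 * ceil(151 * 4 / 64) = 1940
Column-major traversal misses (no reuse, every access misses): 194 * 151 = 29294
Ratio = 29294 / 1940 = 15.1

15.1


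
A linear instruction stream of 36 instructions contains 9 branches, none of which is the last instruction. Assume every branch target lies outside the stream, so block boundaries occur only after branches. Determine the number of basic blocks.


With no in-sequence branch targets, the leaders are the first instruction plus the instruction after each branch.
Number of basic blocks = branches + 1
= 9 + 1 = 10

10


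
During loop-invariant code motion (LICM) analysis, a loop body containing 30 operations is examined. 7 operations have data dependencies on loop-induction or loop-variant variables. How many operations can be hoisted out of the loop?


Invariant candidates = total - loop-dependent
= 30 - 7 = 23

23


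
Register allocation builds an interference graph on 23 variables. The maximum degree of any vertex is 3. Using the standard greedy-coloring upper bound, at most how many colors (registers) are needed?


Greedy coloring never needs more than (max_degree + 1) colors: when coloring a vertex, at most max_degree neighbors are already colored.
Upper bound = 3 + 1 = 4

4


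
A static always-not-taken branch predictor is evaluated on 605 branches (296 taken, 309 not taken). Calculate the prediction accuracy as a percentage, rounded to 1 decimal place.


Predictor: always-not-taken
Correct predictions = 309
Accuracy = 309 / 605 * 100 = 51.1%

51.1


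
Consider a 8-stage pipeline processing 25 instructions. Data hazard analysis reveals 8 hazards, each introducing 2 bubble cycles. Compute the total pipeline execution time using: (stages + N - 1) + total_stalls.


Base cycles = 8 + 25 - 1 = 32
Total stalls = 8 * 2 = 16
Total = 32 + 16 = 48

48


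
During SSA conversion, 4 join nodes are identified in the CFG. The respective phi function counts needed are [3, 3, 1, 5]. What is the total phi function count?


Total phi functions = sum of phi functions at each join node
= 3 + 3 + 1 + 5 = 12

12


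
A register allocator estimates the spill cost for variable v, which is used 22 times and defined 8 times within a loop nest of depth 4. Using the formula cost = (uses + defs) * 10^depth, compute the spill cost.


uses + defs = 22 + 8 = 30
10^4 = 10000
Spill cost = 30 * 10000 = 300000

300000


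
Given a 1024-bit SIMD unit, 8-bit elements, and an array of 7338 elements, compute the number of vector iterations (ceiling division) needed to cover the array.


Width = 1024 / 8 = 128 elements per vector op
Iterations = ceil(7338 / 128) = 58

58


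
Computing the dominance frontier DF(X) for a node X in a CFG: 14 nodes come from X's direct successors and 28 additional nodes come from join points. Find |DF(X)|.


DF(X) = direct successor contributions + join point contributions
= 14 + 28 = 42

42


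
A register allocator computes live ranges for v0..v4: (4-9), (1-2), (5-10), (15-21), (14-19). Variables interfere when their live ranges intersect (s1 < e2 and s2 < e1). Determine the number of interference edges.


Check all pairs for overlapping intervals.
Two intervals (s1,e1) and (s2,e2) overlap if s1 < e2 and s2 < e1.
v0 (4-9) vs v1..v4: overlaps v2 -> 1
v1 (1-2) vs v2..v4: overlaps none -> 0
v2 (5-10) vs v3..v4: overlaps none -> 0
v3 (15-21) vs v4: overlaps v4 -> 1
Total overlapping pairs = 1 + 0 + 0 + 1 = 2

2


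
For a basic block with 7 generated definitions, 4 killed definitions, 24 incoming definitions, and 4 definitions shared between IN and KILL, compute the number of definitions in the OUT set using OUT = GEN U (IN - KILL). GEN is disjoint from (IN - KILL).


IN - KILL: 24 - 4 = 20 surviving definitions
OUT = GEN + surviving = 7 + 20 = 27

27


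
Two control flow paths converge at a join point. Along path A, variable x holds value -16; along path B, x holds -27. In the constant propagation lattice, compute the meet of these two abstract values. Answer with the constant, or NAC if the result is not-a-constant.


Meet operation: if both paths give the same constant, result is that constant; if they differ, result is NAC (not-a-constant).
Path A: -16, Path B: -27 -> differ
Result: not-a-constant -> NAC

NAC


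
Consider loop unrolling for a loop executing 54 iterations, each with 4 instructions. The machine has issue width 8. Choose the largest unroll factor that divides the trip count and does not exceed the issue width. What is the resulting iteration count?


Largest divisor of 54 <= 8 is 6
New iterations = 54 / 6 = 9

9


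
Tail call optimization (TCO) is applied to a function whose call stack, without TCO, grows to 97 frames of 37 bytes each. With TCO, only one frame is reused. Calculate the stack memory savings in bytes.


Without TCO: 97 * 37 = 3589 bytes
With TCO: reuse 1 frame = 37 bytes
Savings = 3589 - 37 = 3552

3552


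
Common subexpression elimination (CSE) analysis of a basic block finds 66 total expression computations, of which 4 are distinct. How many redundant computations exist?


CSE count = total expressions - unique expressions
= 66 - 4 = 62

62


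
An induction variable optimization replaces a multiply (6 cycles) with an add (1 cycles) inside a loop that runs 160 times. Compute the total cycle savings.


Per-iteration saving = 6 - 1 = 5
Total saved = 160 * 5 = 800

800


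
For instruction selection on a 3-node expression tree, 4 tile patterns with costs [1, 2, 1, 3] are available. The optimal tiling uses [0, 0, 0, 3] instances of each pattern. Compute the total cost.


Total cost = sum(count_i * cost_i)
= 0*1 + 0*2 + 0*1 + 3*3
= 9

9


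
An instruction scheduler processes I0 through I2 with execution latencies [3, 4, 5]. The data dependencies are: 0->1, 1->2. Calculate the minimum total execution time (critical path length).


Compute longest path through dependency graph: dist(Ik) = max over predecessors of dist + latency(Ik).
dist(I0) = latency 3 = 3
dist(I1) = dist(I0) + 4 = 3 + 4 = 7
dist(I2) = dist(I1) + 5 = 7 + 5 = 12
Critical path = max dist = 12

12


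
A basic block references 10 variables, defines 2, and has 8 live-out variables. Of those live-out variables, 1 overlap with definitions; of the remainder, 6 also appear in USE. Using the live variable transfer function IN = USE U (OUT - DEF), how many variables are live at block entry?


OUT - DEF: 8 - 1 = 7
|IN| = |USE| + |OUT - DEF| - |USE ∩ (OUT - DEF)| = 10 + 7 - 6 = 11

11


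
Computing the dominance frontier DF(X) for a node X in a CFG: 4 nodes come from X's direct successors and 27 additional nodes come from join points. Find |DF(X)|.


DF(X) = direct successor contributions + join point contributions
= 4 + 27 = 31

31


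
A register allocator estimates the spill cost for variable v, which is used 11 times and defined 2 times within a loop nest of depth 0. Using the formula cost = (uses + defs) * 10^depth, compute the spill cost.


uses + defs = 11 + 2 = 13
10^0 = 1
Spill cost = 13 * 1 = 13

13


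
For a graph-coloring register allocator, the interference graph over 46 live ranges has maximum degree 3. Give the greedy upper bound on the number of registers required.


Greedy coloring never needs more than (max_degree + 1) colors: when coloring a vertex, at most max_degree neighbors are already colored.
Upper bound = 3 + 1 = 4

4


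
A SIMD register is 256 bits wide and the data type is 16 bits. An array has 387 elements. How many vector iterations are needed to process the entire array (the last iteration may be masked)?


Width = 256 / 16 = 16 elements per vector op
Iterations = ceil(387 / 16) = 25

25


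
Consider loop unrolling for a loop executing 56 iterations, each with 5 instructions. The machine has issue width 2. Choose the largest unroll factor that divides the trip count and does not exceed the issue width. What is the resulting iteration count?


Largest divisor of 56 <= 2 is 2
New iterations = 56 / 2 = 28

28


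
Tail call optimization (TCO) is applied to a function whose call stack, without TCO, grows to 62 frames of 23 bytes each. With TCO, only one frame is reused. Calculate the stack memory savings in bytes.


Without TCO: 62 * 23 = 1426 bytes
With TCO: reuse 1 frame = 23 bytes
Savings = 1426 - 23 = 1403

1403


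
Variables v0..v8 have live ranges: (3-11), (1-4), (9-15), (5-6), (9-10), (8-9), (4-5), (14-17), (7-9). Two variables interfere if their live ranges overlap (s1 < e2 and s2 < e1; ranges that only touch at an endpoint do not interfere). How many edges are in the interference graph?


Check all pairs for overlapping intervals.
Two intervals (s1,e1) and (s2,e2) overlap if s1 < e2 and s2 < e1.
v0 (3-11) vs v1..v8: overlaps v1, v2, v3, v4, v5, v6, v8 -> 7
v1 (1-4) vs v2..v8: overlaps none -> 0
v2 (9-15) vs v3..v8: overlaps v4, v7 -> 2
v3 (5-6) vs v4..v8: overlaps none -> 0
v4 (9-10) vs v5..v8: overlaps none -> 0
v5 (8-9) vs v6..v8: overlaps v8 -> 1
v6 (4-5) vs v7..v8: overlaps none -> 0
v7 (14-17) vs v8: overlaps none -> 0
Total overlapping pairs = 7 + 0 + 2 + 0 + 0 + 1 + 0 + 0 = 10

10


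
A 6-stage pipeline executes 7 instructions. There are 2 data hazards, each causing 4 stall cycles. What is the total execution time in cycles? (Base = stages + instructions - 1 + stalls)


Base cycles = 6 + 7 - 1 = 12
Total stalls = 2 * 4 = 8
Total = 12 + 8 = 20

20


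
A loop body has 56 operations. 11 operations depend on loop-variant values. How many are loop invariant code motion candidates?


Invariant candidates = total - loop-dependent
= 56 - 11 = 45

45


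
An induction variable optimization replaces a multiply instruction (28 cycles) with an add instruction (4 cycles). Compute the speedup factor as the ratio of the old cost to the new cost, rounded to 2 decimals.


Ratio = mult_cost / add_cost = 28 / 4 = 7.0

7.0


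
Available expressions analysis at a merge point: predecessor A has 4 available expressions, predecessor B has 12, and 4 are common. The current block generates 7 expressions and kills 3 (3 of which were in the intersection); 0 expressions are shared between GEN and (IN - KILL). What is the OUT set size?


IN = intersection of predecessors = 4
IN - KILL = 4 - 3 = 1
|OUT| = |GEN| + |IN - KILL| - |GEN ∩ (IN - KILL)| = 7 + 1 - 0 = 8

8


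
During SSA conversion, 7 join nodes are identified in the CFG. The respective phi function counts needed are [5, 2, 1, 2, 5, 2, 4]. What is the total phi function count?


Total phi functions = sum of phi functions at each join node
= 5 + 2 + 1 + 2 + 5 + 2 + 4 = 21

21


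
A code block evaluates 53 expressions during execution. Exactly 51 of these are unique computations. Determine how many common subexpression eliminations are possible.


CSE count = total expressions - unique expressions
= 53 - 51 = 2

2


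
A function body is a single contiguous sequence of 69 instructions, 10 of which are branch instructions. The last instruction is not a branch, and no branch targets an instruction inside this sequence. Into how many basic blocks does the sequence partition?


With no in-sequence branch targets, the leaders are the first instruction plus the instruction after each branch.
Number of basic blocks = branches + 1
= 10 + 1 = 11

11


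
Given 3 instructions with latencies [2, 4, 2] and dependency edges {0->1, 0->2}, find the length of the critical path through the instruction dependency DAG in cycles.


Compute longest path through dependency graph: dist(Ik) = max over predecessors of dist + latency(Ik).
dist(I0) = latency 2 = 2
dist(I1) = dist(I0) + 4 = 2 + 4 = 6
dist(I2) = dist(I0) + 2 = 2 + 2 = 4
Critical path = max dist = 6

6
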